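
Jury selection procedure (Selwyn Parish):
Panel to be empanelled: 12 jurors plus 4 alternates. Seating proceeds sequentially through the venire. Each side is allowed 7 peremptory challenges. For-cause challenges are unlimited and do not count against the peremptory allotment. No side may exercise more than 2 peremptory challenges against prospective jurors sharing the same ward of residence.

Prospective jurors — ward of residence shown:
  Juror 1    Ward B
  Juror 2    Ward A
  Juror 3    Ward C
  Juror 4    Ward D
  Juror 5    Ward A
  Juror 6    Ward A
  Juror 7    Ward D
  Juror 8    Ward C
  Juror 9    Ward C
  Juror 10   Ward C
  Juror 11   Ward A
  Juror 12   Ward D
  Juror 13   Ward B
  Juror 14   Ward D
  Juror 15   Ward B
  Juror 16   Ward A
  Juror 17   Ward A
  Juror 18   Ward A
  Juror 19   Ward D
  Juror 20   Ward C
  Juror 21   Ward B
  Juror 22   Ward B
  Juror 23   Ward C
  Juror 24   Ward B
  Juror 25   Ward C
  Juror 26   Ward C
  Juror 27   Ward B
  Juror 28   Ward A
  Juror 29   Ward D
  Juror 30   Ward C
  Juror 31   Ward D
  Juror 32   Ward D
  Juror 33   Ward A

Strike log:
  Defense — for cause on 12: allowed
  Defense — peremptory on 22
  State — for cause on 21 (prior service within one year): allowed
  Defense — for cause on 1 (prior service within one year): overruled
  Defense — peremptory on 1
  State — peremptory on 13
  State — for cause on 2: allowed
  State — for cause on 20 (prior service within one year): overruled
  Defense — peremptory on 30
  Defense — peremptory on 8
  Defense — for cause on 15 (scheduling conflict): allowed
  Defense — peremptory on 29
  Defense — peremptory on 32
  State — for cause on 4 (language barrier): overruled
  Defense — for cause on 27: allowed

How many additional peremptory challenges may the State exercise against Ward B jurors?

State peremptories so far: #13 — 1 of 7 used, 6 left overall.
Against Ward B: #13 — 1 used; per-ward cap 2 leaves 1.
Binding limit: min(6, 1) = 1.

1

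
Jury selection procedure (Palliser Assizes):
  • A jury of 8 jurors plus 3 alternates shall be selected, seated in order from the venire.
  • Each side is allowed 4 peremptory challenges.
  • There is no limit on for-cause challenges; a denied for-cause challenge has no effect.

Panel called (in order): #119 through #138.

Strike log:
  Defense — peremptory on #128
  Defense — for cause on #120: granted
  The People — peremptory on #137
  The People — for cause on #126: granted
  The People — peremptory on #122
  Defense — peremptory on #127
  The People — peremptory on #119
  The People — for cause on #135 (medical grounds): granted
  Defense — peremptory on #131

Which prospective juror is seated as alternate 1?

Removed: #119, #120, #122, #126, #127, #128, #131, #135, #137.
Seating in order: seats 1–8 → #121, #123, #124, #125, #129, #130, #132, #133; alternates → #134, #136, #138.
So alternate 1 is #134.

134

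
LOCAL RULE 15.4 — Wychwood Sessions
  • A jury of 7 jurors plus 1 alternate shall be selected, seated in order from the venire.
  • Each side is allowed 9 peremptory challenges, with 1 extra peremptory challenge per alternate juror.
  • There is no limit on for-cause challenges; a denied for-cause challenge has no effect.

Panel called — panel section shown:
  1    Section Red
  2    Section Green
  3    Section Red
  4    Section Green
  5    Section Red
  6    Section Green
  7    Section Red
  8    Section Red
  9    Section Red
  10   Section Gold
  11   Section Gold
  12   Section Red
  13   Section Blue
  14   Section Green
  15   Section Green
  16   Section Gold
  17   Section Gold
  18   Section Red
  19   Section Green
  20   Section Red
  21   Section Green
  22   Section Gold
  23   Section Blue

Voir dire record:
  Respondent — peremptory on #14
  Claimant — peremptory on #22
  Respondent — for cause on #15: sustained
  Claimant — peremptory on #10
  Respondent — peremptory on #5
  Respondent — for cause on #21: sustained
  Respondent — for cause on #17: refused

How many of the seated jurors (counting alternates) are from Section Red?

5

Removed: #5, #10, #14, #15, #21, #22.
Seated (8 incl. alternates): #1, #2, #3, #4, #6, #7, #8, #9.
Of those, in Section Red: #1, #3, #7, #8, #9 → 5.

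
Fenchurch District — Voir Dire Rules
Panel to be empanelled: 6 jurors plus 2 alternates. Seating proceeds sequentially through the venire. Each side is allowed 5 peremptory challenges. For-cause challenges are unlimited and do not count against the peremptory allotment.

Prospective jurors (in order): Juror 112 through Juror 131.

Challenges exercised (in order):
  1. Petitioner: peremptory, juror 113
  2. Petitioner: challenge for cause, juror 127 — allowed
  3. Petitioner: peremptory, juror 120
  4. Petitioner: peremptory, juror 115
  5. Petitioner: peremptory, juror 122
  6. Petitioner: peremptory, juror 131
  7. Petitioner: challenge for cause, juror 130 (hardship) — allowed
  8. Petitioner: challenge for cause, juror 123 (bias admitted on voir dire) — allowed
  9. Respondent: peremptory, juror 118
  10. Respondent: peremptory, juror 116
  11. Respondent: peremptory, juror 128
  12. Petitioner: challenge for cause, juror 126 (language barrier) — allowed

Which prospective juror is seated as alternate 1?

125

Removed: #113, #115, #116, #118, #120, #122, #123, #126, #127, #128, #130, #131.
Filling seats in venire order through position 7: #112, #114, #117, #119, #121, #124, #125.
So alternate 1 is #125.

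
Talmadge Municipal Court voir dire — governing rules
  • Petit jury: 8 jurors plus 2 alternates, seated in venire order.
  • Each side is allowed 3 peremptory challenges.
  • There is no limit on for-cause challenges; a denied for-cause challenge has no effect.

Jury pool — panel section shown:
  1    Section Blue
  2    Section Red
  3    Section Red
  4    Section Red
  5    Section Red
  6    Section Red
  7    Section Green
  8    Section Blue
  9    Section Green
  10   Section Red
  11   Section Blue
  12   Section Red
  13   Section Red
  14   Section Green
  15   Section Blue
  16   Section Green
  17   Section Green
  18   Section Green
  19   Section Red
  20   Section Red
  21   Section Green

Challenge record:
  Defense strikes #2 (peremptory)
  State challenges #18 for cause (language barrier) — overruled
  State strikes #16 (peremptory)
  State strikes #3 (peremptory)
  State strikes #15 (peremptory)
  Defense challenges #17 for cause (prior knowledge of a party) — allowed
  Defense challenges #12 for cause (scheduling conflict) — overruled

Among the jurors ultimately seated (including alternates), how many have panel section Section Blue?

Removed: #2, #3, #15, #16, #17.
Seated (10 incl. alternates): #1, #4, #5, #6, #7, #8, #9, #10, #11, #12.
Of those, in Section Blue: #1, #8, #11 → 3.

3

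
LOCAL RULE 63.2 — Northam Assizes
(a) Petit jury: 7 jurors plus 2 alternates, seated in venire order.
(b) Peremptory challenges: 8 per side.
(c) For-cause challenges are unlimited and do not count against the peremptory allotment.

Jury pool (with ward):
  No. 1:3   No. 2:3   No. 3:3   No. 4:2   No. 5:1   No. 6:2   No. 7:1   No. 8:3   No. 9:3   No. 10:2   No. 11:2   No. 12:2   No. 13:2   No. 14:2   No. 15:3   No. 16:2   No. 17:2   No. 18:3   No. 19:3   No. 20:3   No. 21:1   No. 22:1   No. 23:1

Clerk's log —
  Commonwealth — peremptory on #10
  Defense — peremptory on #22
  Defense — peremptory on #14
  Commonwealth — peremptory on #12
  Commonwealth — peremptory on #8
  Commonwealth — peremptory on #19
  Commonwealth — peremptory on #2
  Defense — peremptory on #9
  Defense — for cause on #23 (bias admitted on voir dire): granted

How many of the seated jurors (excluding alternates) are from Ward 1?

2

Removed: #2, #8, #9, #10, #12, #14, #19, #22, #23.
Seated jurors 1–7: #1, #3, #4, #5, #6, #7, #11 (alternates #13, #15 not counted).
Of those, in Ward 1: #5, #7 → 2.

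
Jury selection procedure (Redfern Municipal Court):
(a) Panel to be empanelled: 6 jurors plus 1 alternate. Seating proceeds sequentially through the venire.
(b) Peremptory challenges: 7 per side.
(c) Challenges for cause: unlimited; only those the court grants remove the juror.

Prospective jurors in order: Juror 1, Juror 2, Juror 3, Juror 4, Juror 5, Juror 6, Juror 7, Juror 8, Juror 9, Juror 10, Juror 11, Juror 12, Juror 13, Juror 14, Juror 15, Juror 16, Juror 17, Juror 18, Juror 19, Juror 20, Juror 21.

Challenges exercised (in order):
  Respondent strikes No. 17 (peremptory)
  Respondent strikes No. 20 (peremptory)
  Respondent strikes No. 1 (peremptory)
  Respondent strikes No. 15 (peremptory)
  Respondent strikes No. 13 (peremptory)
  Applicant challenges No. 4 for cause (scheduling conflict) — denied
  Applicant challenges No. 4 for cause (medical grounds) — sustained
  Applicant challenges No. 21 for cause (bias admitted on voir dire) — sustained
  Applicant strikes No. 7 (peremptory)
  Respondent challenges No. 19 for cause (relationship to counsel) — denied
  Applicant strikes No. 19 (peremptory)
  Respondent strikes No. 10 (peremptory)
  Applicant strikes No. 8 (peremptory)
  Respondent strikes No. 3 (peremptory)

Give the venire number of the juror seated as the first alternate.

Removed: #1, #3, #4, #7, #8, #10, #13, #15, #17, #19, #20, #21.
Seating in order: seats 1–6 → #2, #5, #6, #9, #11, #12; alternates → #14.
So alternate 1 is #14.

14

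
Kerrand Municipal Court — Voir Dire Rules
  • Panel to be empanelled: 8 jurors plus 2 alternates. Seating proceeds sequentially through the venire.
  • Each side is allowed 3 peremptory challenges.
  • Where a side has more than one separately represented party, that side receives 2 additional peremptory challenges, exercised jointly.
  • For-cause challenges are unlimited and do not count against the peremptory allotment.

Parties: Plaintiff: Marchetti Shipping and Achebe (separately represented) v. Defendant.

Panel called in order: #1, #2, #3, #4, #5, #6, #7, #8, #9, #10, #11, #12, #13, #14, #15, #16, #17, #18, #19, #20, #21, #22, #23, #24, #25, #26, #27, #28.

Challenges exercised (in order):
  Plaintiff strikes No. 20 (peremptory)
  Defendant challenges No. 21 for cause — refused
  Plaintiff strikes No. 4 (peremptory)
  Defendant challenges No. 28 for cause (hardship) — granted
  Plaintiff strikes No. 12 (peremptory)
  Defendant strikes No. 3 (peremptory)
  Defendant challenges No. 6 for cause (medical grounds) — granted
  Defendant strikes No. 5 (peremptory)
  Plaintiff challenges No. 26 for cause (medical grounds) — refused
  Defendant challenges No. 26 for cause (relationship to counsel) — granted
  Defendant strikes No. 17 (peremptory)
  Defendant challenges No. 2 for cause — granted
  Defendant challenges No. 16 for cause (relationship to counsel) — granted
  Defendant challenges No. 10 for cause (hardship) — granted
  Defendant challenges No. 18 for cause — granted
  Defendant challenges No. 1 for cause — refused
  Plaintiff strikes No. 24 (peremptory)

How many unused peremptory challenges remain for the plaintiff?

Plaintiff allotment: 3 base + 2 multi-party = 5.
Plaintiff peremptories used: #20, #4, #12, #24 — 4 (the for-cause on #26 doesn't count).
Remaining: 5 − 4 = 1.

1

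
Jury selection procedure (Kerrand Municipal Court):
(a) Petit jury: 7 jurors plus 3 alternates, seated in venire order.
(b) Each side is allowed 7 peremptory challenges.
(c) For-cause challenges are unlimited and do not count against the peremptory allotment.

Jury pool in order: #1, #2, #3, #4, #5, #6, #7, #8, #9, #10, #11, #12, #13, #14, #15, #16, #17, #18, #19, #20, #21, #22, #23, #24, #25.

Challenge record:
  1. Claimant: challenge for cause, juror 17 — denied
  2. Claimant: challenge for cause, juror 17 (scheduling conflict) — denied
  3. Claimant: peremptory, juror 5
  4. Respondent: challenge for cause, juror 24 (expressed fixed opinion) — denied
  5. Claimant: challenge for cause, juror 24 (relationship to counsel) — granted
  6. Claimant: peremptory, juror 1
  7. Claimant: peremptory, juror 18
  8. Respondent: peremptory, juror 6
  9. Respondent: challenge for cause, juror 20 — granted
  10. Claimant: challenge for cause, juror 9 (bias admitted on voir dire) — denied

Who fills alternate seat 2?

Removed: #1, #5, #6, #18, #20, #24. (#9, #17 stay — for-cause denied.)
Seating in order: seats 1–7 → #2, #3, #4, #7, #8, #9, #10; alternates → #11, #12, #13.
So alternate 2 is #12.

12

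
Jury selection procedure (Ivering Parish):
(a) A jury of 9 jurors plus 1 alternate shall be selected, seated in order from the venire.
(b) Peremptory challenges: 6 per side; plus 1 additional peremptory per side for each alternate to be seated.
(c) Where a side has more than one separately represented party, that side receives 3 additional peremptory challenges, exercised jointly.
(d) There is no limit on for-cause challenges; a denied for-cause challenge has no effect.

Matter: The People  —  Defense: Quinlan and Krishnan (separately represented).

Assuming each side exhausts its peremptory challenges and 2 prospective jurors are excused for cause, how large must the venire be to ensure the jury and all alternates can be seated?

29

Seats to fill: 9 + 1 alternates = 10.
Peremptories — The People: 6 + 1×1 = 7; Defense: 6 + 1×1 + 3 = 10; total 17.
For-cause removals: 2.
Minimum venire: 10 + 17 + 2 = 29.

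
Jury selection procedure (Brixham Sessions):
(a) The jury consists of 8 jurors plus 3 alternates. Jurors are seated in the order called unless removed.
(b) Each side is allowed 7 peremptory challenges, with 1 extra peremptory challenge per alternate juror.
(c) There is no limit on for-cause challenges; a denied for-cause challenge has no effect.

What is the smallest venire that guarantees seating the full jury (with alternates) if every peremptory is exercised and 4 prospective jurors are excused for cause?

Seats to fill: 8 + 3 alternates = 11.
Peremptories: 7 + 1×3 = 10 per side × 2 sides = 20.
For-cause removals: 4.
Minimum venire: 11 + 20 + 4 = 35.

35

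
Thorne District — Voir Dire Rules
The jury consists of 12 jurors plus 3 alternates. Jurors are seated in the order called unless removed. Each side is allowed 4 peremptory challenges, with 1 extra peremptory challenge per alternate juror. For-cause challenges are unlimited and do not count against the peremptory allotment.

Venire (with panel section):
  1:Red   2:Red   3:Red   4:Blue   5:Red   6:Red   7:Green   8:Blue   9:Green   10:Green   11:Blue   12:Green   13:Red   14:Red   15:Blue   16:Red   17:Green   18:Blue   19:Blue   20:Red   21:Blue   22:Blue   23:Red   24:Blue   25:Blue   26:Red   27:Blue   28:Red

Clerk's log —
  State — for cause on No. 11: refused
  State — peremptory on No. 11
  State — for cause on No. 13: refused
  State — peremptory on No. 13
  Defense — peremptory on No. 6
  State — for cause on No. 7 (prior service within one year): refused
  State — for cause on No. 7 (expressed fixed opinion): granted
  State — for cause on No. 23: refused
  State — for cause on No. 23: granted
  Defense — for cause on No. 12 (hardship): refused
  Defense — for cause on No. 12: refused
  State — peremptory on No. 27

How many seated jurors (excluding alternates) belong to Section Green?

Removed: #6, #7, #11, #13, #23, #27.
Seated jurors 1–12: #1, #2, #3, #4, #5, #8, #9, #10, #12, #14, #15, #16 (alternates #17, #18, #19 not counted).
Of those, in Section Green: #9, #10, #12 → 3.

3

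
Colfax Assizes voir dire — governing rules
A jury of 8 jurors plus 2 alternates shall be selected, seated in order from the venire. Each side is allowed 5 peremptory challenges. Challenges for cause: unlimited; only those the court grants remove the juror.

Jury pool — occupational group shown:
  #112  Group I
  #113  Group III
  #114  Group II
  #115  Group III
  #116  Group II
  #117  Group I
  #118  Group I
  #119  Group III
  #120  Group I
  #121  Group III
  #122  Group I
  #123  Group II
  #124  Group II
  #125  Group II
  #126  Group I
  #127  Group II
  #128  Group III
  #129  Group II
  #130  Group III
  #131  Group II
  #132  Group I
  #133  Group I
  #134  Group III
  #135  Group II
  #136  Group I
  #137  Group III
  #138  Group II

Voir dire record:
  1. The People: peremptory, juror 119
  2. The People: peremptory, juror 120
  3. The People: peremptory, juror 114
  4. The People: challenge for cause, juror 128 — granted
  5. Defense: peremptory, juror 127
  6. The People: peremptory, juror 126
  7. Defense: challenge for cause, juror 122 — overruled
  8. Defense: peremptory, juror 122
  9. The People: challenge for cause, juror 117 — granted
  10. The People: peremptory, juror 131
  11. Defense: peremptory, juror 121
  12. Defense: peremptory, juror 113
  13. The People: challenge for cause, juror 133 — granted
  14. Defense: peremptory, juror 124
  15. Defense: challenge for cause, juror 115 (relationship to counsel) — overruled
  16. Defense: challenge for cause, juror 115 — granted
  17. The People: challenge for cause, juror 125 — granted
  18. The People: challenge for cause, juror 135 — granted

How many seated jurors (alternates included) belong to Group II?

Removed: #113, #114, #115, #117, #119, #120, #121, #122, #124, #125, #126, #127, #128, #131, #133, #135.
Seated (10 incl. alternates): #112, #116, #118, #123, #129, #130, #132, #134, #136, #137.
Of those, in Group II: #116, #123, #129 → 3.

3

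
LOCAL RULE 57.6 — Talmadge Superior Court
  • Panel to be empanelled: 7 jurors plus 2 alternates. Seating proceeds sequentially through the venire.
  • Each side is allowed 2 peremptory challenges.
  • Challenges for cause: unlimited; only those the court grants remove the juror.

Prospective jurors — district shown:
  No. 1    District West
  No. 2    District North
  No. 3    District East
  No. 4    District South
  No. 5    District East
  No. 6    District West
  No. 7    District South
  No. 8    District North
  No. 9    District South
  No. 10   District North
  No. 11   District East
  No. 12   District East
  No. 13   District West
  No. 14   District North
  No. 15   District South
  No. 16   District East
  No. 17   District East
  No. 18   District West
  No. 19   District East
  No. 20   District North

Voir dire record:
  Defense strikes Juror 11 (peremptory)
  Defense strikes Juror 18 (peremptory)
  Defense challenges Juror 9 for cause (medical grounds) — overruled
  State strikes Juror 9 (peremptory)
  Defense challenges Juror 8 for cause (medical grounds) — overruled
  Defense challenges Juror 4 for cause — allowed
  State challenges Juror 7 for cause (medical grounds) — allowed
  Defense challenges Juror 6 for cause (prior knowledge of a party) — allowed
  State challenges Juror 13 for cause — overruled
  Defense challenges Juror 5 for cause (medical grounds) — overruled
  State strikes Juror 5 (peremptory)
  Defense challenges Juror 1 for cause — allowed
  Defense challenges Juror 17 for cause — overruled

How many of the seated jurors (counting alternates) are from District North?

4

Removed: #1, #4, #5, #6, #7, #9, #11, #18.
Seated (9 incl. alternates): #2, #3, #8, #10, #12, #13, #14, #15, #16.
Of those, in District North: #2, #8, #10, #14 → 4.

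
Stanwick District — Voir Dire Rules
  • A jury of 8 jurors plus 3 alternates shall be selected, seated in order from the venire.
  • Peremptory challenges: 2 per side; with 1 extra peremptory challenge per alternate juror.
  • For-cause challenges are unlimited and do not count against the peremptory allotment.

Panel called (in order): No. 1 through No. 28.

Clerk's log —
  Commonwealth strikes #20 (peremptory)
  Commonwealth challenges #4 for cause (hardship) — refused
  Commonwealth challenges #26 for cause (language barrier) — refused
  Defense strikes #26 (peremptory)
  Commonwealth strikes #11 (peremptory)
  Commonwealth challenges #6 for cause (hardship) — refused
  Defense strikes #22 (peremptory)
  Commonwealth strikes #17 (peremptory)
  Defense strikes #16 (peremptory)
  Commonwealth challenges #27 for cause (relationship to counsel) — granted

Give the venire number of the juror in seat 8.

8

Removed: #11, #16, #17, #20, #22, #26, #27. (#4, #6 stay — for-cause denied.)
Filling seats in venire order through position 8: #1, #2, #3, #4, #5, #6, #7, #8.
So seat 8 is #8.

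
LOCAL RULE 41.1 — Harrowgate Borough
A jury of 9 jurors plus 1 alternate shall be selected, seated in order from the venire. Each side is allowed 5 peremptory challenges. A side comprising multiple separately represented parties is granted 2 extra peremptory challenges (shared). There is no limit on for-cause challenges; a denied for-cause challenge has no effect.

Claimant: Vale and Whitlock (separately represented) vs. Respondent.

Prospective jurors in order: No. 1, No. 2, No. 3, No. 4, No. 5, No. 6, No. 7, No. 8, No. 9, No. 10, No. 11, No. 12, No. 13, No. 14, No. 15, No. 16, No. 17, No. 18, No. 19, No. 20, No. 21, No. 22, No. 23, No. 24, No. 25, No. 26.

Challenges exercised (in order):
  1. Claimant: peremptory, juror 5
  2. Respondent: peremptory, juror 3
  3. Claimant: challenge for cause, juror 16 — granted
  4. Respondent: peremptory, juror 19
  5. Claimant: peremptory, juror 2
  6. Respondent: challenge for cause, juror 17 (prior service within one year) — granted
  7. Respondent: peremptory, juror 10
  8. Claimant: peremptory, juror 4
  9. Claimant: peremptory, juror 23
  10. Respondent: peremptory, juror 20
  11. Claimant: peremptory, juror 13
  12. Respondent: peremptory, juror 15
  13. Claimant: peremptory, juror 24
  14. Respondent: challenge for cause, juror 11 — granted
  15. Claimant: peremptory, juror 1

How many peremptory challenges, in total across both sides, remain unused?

Claimant allotment: 5 base + 2 multi-party = 7. Respondent allotment: 5.
Claimant peremptories used: #5, #2, #4, #23, #13, #24, #1 — 7 (the for-cause on #16 doesn't count).
Respondent peremptories used: #3, #19, #10, #20, #15 — 5 (for-cause on #17, #11 don't count).
Remaining: (7 − 7) + (5 − 5) = 0.

0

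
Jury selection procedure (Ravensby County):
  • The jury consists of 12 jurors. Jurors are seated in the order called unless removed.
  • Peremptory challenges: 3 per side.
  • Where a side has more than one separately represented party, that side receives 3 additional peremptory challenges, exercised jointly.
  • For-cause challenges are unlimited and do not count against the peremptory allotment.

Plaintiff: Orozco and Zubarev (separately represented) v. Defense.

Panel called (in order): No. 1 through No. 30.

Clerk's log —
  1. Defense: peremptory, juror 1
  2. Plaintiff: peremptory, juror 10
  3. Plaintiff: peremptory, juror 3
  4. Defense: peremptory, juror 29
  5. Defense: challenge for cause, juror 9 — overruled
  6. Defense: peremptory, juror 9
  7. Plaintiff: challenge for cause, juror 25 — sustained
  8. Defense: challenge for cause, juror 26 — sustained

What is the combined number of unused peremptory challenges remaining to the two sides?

Plaintiff allotment: 3 base + 3 multi-party = 6. Defense allotment: 3.
Plaintiff peremptories used: #10, #3 — 2 (the for-cause on #25 doesn't count).
Defense peremptories used: #1, #29, #9 — 3 (for-cause on #9, #26 don't count).
Remaining: (6 − 2) + (3 − 3) = 4.

4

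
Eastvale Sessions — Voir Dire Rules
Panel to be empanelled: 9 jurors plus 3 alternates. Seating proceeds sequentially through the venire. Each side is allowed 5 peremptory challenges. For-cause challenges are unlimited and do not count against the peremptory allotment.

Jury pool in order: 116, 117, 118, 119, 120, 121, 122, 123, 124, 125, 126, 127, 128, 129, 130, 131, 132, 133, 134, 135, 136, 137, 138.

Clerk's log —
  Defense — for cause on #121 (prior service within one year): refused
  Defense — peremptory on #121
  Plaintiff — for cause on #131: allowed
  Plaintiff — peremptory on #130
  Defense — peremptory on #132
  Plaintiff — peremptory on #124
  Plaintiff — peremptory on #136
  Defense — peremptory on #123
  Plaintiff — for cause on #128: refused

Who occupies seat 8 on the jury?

Removed: #121, #123, #124, #130, #131, #132, #136. (#128 stays — for-cause denied.)
Filling seats in venire order through position 8: #116, #117, #118, #119, #120, #122, #125, #126.
So seat 8 is #126.

126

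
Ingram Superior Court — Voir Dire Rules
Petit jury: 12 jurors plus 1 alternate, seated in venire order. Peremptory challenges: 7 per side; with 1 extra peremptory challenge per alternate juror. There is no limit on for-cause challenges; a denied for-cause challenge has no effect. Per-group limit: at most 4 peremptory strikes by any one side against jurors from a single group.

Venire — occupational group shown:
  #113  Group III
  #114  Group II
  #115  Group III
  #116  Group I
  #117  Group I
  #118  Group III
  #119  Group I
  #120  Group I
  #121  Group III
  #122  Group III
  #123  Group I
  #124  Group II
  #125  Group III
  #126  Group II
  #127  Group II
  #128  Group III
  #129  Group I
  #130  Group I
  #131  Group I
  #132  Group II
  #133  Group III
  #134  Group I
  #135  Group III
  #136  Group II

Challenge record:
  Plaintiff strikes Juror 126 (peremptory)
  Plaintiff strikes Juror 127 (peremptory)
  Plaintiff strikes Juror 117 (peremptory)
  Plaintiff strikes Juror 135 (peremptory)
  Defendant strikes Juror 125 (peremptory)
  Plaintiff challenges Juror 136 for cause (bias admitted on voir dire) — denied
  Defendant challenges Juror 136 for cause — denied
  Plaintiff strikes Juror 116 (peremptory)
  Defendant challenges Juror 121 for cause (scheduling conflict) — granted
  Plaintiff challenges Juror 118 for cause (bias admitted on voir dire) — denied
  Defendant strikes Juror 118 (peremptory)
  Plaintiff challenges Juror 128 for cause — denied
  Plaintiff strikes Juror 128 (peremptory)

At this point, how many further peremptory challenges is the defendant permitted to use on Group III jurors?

Defendant peremptories so far: #125, #118 — 2 of 8 used, 6 left overall.
Against Group III: #125, #118 — 2 used; per-group cap 4 leaves 2.
Binding limit: min(6, 2) = 2.

2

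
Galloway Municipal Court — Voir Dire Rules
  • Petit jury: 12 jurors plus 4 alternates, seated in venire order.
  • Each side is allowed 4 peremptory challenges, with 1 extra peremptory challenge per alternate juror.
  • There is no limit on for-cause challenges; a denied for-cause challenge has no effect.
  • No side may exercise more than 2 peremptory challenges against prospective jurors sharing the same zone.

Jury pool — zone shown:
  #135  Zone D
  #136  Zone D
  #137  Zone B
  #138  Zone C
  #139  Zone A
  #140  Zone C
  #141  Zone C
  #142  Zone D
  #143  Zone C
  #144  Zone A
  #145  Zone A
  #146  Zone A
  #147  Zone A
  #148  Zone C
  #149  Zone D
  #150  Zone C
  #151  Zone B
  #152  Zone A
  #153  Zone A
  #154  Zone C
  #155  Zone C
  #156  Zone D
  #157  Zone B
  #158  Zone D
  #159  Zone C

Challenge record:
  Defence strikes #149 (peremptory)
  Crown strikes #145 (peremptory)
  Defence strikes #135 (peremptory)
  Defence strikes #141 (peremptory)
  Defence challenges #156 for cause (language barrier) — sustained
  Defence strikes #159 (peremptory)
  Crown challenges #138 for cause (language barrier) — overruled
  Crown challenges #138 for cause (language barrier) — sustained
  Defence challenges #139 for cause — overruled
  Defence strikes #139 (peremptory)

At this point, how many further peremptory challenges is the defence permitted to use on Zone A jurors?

Defence peremptories so far: #149, #135, #141, #159, #139 — 5 of 8 used, 3 left overall.
Against Zone A: #139 — 1 used; per-zone cap 2 leaves 1.
Binding limit: min(3, 1) = 1.

1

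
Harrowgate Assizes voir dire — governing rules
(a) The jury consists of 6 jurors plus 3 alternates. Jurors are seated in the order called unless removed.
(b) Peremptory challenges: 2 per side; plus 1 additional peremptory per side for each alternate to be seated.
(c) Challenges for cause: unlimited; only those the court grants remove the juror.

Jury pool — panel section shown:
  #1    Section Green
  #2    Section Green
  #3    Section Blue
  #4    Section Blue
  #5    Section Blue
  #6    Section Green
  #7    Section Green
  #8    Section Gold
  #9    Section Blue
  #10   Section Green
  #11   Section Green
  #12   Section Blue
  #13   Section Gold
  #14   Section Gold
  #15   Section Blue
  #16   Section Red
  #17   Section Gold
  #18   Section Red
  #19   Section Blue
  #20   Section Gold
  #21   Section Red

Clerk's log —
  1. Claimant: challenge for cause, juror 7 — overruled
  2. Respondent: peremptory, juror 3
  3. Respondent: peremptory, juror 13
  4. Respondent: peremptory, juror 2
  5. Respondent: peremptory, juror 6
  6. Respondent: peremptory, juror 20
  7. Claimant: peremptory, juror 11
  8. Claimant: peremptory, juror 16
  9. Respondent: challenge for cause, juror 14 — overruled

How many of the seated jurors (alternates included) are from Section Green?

3

Removed: #2, #3, #6, #11, #13, #16, #20.
Seated (9 incl. alternates): #1, #4, #5, #7, #8, #9, #10, #12, #14.
Of those, in Section Green: #1, #7, #10 → 3.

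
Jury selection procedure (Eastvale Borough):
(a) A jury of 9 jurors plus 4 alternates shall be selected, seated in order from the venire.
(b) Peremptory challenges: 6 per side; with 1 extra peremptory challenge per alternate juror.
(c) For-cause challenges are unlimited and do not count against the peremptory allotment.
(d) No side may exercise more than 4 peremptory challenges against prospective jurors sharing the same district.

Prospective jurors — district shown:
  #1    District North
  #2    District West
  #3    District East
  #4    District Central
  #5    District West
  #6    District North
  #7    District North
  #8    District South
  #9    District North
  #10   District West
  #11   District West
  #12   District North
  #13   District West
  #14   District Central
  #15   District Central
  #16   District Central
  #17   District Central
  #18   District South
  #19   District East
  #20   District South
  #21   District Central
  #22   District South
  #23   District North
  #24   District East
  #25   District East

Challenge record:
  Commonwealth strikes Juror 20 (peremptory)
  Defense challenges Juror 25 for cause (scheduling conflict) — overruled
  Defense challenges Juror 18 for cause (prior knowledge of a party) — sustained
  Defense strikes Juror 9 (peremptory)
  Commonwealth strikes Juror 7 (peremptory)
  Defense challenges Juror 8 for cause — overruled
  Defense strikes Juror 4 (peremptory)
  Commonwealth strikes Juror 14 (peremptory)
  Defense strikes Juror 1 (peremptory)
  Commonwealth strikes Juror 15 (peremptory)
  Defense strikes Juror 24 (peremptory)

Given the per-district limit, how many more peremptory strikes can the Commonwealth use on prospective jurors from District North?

3

Commonwealth peremptories so far: #20, #7, #14, #15 — 4 of 10 used, 6 left overall.
Against District North: #7 — 1 used; per-district cap 4 leaves 3.
Binding limit: min(6, 3) = 3.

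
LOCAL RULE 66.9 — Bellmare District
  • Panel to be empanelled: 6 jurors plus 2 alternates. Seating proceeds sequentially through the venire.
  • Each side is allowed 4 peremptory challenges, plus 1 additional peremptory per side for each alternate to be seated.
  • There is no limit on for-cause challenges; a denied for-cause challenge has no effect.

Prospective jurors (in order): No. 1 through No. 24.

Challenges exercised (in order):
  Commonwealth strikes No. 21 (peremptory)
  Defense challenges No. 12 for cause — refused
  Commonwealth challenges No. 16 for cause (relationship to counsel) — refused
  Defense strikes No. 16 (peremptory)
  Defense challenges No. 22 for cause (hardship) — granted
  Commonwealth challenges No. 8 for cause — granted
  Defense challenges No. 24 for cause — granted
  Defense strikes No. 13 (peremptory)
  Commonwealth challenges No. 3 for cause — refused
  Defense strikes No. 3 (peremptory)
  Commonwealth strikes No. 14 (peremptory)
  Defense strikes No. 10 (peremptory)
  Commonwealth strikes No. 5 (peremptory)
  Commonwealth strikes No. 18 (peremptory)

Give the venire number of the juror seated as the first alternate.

11

Removed: #3, #5, #8, #10, #13, #14, #16, #18, #21, #22, #24. (#12 stays — for-cause denied.)
Filling seats in venire order through position 7: #1, #2, #4, #6, #7, #9, #11.
So alternate 1 is #11.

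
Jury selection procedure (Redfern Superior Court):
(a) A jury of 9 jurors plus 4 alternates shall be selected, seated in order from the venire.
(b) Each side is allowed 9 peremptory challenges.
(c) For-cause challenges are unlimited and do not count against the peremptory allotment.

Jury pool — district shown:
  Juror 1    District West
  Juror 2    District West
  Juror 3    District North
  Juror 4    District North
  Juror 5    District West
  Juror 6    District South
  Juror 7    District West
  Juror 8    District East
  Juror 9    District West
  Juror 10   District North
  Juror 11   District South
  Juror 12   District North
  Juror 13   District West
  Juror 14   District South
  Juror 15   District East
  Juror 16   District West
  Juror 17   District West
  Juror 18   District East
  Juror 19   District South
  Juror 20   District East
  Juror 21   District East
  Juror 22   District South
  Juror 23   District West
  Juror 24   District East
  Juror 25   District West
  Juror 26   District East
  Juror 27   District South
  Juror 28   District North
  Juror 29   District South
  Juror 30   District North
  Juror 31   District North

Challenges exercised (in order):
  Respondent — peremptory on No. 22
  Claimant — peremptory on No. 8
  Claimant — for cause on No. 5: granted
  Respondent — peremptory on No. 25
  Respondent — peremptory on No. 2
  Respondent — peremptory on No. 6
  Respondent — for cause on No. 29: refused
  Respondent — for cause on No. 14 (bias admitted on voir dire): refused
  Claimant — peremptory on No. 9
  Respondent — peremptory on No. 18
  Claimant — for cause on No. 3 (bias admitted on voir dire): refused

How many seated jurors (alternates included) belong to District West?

Removed: #2, #5, #6, #8, #9, #18, #22, #25.
Seated (13 incl. alternates): #1, #3, #4, #7, #10, #11, #12, #13, #14, #15, #16, #17, #19.
Of those, in District West: #1, #7, #13, #16, #17 → 5.

5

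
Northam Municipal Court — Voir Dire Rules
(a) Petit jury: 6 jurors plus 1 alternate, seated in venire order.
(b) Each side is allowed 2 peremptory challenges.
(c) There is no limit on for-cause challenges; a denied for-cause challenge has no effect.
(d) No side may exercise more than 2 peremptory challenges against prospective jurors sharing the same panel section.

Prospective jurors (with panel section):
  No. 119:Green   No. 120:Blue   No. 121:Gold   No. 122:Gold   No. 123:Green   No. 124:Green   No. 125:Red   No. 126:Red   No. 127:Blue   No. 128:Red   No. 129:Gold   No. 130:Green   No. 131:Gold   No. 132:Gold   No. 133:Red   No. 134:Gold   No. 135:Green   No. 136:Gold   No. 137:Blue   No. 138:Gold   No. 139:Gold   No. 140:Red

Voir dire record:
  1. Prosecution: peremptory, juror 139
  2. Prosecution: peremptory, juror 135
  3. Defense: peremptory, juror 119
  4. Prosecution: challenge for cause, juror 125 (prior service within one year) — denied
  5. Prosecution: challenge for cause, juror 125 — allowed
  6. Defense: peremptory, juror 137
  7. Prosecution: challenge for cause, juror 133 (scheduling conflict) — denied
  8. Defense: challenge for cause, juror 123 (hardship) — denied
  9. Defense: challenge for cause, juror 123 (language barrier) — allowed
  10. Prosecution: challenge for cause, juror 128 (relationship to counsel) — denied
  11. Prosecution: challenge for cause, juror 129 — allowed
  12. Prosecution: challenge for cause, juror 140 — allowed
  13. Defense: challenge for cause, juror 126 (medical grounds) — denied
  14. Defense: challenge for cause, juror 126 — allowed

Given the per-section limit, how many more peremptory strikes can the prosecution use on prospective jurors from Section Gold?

0

Prosecution peremptories so far: #139, #135 — 2 of 2 used, 0 left overall.
Against Section Gold: #139 — 1 used; per-section cap 2 leaves 1.
Binding limit: min(0, 1) = 0.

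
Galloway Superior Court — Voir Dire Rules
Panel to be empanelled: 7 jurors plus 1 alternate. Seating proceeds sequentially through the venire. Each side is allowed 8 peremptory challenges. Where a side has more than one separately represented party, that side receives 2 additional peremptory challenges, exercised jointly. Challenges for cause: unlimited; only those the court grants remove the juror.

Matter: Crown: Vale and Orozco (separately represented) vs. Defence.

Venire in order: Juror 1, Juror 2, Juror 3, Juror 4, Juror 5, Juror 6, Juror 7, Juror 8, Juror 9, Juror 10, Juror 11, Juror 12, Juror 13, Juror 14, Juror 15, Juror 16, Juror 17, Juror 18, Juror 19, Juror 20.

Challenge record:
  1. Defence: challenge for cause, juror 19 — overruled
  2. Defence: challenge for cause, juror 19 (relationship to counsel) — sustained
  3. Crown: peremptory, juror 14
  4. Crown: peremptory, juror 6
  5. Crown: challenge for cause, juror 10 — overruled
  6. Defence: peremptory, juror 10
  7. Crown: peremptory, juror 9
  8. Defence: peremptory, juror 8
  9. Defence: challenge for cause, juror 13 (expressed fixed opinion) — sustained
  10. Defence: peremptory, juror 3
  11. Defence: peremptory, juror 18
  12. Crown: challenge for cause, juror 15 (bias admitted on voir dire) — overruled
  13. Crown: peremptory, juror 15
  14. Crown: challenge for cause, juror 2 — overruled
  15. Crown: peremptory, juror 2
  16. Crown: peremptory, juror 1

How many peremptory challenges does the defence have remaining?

4

Defence allotment: 8.
Defence peremptories used: #10, #8, #3, #18 — 4 (for-cause on #19, #19, #13 don't count).
Remaining: 8 − 4 = 4.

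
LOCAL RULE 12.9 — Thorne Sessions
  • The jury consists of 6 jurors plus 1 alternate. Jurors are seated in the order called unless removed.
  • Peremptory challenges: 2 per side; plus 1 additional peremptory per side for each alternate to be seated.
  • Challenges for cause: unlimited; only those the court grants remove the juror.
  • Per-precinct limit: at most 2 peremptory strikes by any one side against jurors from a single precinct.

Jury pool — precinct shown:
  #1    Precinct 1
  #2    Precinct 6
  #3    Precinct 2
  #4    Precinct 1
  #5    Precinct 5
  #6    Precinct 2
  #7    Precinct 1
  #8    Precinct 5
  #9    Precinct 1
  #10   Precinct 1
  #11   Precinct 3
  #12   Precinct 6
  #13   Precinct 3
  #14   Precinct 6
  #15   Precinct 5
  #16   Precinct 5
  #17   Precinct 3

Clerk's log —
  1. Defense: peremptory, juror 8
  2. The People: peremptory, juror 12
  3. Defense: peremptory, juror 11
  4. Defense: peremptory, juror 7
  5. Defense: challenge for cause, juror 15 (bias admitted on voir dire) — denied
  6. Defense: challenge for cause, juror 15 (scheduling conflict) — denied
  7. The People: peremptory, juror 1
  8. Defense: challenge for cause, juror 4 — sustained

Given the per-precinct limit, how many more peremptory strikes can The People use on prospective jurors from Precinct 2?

The People peremptories so far: #12, #1 — 2 of 3 used, 1 left overall.
Against Precinct 2: none yet — per-precinct cap 2 leaves 2.
Binding limit: min(1, 2) = 1.

1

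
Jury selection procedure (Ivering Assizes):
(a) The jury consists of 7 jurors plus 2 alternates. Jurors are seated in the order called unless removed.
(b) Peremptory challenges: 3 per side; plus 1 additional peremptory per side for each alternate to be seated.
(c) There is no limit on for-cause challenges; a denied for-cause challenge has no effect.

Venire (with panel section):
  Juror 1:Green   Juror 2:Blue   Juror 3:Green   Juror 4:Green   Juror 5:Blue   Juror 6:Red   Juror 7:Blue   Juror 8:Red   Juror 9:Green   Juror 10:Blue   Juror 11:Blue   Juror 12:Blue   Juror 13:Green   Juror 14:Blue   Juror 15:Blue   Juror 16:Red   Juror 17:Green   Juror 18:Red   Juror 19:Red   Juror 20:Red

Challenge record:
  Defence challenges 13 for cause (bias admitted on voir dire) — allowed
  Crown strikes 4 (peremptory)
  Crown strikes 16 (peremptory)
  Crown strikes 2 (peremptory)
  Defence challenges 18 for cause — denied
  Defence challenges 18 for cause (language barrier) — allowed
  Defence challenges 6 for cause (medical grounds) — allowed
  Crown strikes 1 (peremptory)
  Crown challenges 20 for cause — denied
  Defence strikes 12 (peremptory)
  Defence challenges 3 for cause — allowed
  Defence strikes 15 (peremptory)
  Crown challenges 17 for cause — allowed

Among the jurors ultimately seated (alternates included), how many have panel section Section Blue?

Removed: #1, #2, #3, #4, #6, #12, #13, #15, #16, #17, #18.
Seated (9 incl. alternates): #5, #7, #8, #9, #10, #11, #14, #19, #20.
Of those, in Section Blue: #5, #7, #10, #11, #14 → 5.

5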